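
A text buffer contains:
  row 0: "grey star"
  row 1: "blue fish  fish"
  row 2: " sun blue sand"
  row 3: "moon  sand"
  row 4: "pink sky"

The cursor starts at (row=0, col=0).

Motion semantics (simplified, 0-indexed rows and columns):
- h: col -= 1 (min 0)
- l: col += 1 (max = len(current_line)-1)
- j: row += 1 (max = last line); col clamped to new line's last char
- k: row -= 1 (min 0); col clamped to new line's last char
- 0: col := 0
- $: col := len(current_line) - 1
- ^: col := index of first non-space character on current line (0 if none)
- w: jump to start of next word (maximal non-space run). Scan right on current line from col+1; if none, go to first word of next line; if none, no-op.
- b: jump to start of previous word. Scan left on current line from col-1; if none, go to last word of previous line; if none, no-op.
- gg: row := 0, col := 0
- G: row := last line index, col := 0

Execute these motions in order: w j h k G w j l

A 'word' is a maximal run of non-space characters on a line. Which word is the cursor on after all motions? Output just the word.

Answer: sky

Derivation:
After 1 (w): row=0 col=5 char='s'
After 2 (j): row=1 col=5 char='f'
After 3 (h): row=1 col=4 char='_'
After 4 (k): row=0 col=4 char='_'
After 5 (G): row=4 col=0 char='p'
After 6 (w): row=4 col=5 char='s'
After 7 (j): row=4 col=5 char='s'
After 8 (l): row=4 col=6 char='k'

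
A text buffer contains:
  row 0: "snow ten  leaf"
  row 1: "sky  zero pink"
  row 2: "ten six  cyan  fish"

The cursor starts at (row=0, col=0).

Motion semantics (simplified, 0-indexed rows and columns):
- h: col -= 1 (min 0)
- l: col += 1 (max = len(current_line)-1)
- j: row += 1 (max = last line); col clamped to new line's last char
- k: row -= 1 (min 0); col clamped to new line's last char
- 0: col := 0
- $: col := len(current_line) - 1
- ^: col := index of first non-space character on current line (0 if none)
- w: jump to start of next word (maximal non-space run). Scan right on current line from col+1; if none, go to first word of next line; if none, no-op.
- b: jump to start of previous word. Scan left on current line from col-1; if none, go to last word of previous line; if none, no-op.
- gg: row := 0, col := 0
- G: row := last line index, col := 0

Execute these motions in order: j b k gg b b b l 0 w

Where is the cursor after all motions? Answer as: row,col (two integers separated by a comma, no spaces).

After 1 (j): row=1 col=0 char='s'
After 2 (b): row=0 col=10 char='l'
After 3 (k): row=0 col=10 char='l'
After 4 (gg): row=0 col=0 char='s'
After 5 (b): row=0 col=0 char='s'
After 6 (b): row=0 col=0 char='s'
After 7 (b): row=0 col=0 char='s'
After 8 (l): row=0 col=1 char='n'
After 9 (0): row=0 col=0 char='s'
After 10 (w): row=0 col=5 char='t'

Answer: 0,5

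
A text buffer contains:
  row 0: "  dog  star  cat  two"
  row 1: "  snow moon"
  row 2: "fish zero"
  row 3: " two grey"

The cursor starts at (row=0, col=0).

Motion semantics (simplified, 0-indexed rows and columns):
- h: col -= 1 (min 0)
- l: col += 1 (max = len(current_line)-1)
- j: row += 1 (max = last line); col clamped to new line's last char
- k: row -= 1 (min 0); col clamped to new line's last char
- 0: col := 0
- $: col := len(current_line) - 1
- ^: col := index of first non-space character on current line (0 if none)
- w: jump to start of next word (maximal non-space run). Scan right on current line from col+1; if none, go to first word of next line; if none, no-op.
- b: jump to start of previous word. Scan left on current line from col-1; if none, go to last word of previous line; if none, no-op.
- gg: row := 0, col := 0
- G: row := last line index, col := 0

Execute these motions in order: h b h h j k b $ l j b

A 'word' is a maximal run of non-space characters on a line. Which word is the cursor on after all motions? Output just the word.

Answer: moon

Derivation:
After 1 (h): row=0 col=0 char='_'
After 2 (b): row=0 col=0 char='_'
After 3 (h): row=0 col=0 char='_'
After 4 (h): row=0 col=0 char='_'
After 5 (j): row=1 col=0 char='_'
After 6 (k): row=0 col=0 char='_'
After 7 (b): row=0 col=0 char='_'
After 8 ($): row=0 col=20 char='o'
After 9 (l): row=0 col=20 char='o'
After 10 (j): row=1 col=10 char='n'
After 11 (b): row=1 col=7 char='m'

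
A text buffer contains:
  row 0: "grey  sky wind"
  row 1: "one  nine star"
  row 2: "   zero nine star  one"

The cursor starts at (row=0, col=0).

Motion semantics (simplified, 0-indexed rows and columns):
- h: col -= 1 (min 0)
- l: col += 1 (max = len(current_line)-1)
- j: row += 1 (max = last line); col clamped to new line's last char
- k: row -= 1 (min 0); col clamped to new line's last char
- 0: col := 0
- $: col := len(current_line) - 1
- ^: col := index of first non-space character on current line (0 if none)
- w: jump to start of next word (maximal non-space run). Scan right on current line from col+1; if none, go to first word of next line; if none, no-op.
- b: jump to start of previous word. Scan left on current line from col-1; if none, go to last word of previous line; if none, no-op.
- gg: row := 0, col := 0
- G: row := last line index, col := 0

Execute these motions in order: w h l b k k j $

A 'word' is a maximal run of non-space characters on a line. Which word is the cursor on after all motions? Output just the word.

Answer: star

Derivation:
After 1 (w): row=0 col=6 char='s'
After 2 (h): row=0 col=5 char='_'
After 3 (l): row=0 col=6 char='s'
After 4 (b): row=0 col=0 char='g'
After 5 (k): row=0 col=0 char='g'
After 6 (k): row=0 col=0 char='g'
After 7 (j): row=1 col=0 char='o'
After 8 ($): row=1 col=13 char='r'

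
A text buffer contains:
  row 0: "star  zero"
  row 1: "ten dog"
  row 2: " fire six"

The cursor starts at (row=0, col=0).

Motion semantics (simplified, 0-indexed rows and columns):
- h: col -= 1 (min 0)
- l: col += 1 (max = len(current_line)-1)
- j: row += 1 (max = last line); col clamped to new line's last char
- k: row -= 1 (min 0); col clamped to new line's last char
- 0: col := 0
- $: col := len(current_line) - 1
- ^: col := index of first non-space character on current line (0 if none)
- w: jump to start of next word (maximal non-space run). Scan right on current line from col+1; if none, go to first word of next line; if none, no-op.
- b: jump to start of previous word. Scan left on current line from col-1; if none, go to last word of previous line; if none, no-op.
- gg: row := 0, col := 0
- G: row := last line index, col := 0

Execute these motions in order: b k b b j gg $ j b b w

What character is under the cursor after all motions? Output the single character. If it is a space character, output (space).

After 1 (b): row=0 col=0 char='s'
After 2 (k): row=0 col=0 char='s'
After 3 (b): row=0 col=0 char='s'
After 4 (b): row=0 col=0 char='s'
After 5 (j): row=1 col=0 char='t'
After 6 (gg): row=0 col=0 char='s'
After 7 ($): row=0 col=9 char='o'
After 8 (j): row=1 col=6 char='g'
After 9 (b): row=1 col=4 char='d'
After 10 (b): row=1 col=0 char='t'
After 11 (w): row=1 col=4 char='d'

Answer: d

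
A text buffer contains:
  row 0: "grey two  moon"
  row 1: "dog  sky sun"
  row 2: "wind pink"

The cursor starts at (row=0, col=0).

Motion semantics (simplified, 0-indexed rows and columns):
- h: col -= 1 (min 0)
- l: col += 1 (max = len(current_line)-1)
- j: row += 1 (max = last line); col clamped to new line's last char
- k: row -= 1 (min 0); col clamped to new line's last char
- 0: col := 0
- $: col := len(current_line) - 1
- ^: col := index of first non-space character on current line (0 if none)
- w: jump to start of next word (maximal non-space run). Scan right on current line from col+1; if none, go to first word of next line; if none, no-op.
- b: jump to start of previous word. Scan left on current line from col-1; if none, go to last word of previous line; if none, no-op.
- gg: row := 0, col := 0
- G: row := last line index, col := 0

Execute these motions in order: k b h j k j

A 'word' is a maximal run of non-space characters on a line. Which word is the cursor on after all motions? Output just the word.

Answer: dog

Derivation:
After 1 (k): row=0 col=0 char='g'
After 2 (b): row=0 col=0 char='g'
After 3 (h): row=0 col=0 char='g'
After 4 (j): row=1 col=0 char='d'
After 5 (k): row=0 col=0 char='g'
After 6 (j): row=1 col=0 char='d'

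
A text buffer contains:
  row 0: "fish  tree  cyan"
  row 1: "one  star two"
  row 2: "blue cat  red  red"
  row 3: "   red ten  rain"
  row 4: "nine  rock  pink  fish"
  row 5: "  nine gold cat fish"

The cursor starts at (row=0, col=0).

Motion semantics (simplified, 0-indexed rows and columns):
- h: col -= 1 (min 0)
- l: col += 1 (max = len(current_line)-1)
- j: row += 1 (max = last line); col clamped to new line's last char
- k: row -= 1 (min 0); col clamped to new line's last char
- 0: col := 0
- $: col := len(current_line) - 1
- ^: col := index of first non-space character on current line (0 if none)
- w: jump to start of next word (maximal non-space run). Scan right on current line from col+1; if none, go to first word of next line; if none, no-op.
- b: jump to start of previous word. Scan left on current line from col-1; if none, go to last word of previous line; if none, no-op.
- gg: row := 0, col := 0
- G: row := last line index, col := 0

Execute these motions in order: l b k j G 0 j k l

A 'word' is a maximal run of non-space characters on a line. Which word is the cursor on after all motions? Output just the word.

After 1 (l): row=0 col=1 char='i'
After 2 (b): row=0 col=0 char='f'
After 3 (k): row=0 col=0 char='f'
After 4 (j): row=1 col=0 char='o'
After 5 (G): row=5 col=0 char='_'
After 6 (0): row=5 col=0 char='_'
After 7 (j): row=5 col=0 char='_'
After 8 (k): row=4 col=0 char='n'
After 9 (l): row=4 col=1 char='i'

Answer: nine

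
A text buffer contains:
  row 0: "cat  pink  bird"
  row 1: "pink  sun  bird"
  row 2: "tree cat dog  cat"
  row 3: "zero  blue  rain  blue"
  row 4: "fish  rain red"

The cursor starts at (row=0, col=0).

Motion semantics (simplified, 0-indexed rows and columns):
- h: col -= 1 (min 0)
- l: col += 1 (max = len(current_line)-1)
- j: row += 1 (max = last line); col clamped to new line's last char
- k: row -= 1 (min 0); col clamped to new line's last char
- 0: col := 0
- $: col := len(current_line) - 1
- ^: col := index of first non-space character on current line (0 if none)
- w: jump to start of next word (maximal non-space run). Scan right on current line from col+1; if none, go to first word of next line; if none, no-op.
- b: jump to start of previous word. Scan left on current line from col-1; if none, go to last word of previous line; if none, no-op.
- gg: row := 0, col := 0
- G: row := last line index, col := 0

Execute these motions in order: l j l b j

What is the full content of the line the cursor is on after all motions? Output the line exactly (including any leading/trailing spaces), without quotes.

Answer: tree cat dog  cat

Derivation:
After 1 (l): row=0 col=1 char='a'
After 2 (j): row=1 col=1 char='i'
After 3 (l): row=1 col=2 char='n'
After 4 (b): row=1 col=0 char='p'
After 5 (j): row=2 col=0 char='t'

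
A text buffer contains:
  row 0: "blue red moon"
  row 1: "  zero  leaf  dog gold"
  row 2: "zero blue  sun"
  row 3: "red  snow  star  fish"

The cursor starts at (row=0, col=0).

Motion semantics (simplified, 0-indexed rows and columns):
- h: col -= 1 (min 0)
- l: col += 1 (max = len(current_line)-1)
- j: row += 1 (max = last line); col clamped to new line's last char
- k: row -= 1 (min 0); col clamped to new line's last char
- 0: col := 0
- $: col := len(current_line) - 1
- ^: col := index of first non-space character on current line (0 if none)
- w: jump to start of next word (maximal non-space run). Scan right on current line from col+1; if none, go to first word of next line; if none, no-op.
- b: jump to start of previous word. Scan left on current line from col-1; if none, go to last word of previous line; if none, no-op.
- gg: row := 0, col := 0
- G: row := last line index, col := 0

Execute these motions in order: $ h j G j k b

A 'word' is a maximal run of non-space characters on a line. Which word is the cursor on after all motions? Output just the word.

After 1 ($): row=0 col=12 char='n'
After 2 (h): row=0 col=11 char='o'
After 3 (j): row=1 col=11 char='f'
After 4 (G): row=3 col=0 char='r'
After 5 (j): row=3 col=0 char='r'
After 6 (k): row=2 col=0 char='z'
After 7 (b): row=1 col=18 char='g'

Answer: gold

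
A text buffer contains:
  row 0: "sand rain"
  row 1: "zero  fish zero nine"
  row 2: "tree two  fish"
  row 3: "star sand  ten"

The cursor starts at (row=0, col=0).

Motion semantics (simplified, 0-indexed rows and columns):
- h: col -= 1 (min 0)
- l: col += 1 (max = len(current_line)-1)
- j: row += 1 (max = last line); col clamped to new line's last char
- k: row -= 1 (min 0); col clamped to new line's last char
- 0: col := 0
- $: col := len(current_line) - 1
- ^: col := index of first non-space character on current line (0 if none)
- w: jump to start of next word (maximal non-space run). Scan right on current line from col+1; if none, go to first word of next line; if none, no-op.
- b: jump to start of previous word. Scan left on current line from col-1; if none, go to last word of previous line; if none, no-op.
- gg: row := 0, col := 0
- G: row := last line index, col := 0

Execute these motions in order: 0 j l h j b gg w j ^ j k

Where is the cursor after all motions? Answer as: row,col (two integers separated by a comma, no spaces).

After 1 (0): row=0 col=0 char='s'
After 2 (j): row=1 col=0 char='z'
After 3 (l): row=1 col=1 char='e'
After 4 (h): row=1 col=0 char='z'
After 5 (j): row=2 col=0 char='t'
After 6 (b): row=1 col=16 char='n'
After 7 (gg): row=0 col=0 char='s'
After 8 (w): row=0 col=5 char='r'
After 9 (j): row=1 col=5 char='_'
After 10 (^): row=1 col=0 char='z'
After 11 (j): row=2 col=0 char='t'
After 12 (k): row=1 col=0 char='z'

Answer: 1,0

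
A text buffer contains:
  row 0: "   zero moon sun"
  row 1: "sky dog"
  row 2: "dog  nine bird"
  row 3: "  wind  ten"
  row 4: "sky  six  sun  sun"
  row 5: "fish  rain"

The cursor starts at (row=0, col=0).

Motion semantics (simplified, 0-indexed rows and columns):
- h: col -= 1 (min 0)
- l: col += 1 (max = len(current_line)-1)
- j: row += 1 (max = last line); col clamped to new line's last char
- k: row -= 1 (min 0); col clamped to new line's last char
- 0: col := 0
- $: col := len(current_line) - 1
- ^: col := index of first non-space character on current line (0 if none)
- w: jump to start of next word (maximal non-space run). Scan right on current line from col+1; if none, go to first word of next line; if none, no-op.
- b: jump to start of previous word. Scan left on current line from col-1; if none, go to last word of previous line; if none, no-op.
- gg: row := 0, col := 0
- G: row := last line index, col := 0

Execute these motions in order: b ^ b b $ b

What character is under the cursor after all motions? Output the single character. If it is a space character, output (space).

After 1 (b): row=0 col=0 char='_'
After 2 (^): row=0 col=3 char='z'
After 3 (b): row=0 col=3 char='z'
After 4 (b): row=0 col=3 char='z'
After 5 ($): row=0 col=15 char='n'
After 6 (b): row=0 col=13 char='s'

Answer: s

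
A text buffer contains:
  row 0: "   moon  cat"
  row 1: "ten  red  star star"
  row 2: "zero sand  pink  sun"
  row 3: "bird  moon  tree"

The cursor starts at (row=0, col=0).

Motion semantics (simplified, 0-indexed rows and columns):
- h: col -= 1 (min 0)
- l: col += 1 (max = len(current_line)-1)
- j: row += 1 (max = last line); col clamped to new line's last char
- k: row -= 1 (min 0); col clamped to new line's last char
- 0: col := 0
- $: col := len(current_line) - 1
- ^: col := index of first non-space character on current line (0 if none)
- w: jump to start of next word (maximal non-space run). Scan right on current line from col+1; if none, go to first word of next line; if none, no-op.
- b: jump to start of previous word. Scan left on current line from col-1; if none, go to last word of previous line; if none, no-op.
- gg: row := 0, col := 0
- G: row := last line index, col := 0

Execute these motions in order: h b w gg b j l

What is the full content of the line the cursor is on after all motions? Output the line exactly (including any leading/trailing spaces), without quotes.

Answer: ten  red  star star

Derivation:
After 1 (h): row=0 col=0 char='_'
After 2 (b): row=0 col=0 char='_'
After 3 (w): row=0 col=3 char='m'
After 4 (gg): row=0 col=0 char='_'
After 5 (b): row=0 col=0 char='_'
After 6 (j): row=1 col=0 char='t'
After 7 (l): row=1 col=1 char='e'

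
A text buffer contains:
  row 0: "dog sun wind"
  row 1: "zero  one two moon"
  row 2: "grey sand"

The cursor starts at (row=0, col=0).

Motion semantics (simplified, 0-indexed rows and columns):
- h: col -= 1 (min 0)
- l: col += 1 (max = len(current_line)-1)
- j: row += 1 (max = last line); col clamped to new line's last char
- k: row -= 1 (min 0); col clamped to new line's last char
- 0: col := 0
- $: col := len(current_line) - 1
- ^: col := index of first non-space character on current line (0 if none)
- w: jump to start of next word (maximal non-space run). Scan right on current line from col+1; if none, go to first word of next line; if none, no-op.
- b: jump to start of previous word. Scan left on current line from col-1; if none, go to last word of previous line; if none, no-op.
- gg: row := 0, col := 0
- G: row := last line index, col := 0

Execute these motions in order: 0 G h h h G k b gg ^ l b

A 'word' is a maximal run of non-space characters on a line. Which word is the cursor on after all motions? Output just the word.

Answer: dog

Derivation:
After 1 (0): row=0 col=0 char='d'
After 2 (G): row=2 col=0 char='g'
After 3 (h): row=2 col=0 char='g'
After 4 (h): row=2 col=0 char='g'
After 5 (h): row=2 col=0 char='g'
After 6 (G): row=2 col=0 char='g'
After 7 (k): row=1 col=0 char='z'
After 8 (b): row=0 col=8 char='w'
After 9 (gg): row=0 col=0 char='d'
After 10 (^): row=0 col=0 char='d'
After 11 (l): row=0 col=1 char='o'
After 12 (b): row=0 col=0 char='d'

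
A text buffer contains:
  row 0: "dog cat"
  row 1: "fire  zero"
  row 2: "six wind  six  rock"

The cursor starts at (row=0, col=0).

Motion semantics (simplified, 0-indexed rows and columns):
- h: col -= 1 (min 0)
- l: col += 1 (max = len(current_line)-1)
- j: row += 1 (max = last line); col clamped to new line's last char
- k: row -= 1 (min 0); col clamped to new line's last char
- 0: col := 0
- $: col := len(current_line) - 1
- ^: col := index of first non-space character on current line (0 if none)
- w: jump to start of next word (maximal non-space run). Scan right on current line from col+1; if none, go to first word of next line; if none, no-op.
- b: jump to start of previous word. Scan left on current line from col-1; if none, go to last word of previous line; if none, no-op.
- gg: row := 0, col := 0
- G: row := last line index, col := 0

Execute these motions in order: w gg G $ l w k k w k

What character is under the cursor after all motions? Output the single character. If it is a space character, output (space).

Answer: d

Derivation:
After 1 (w): row=0 col=4 char='c'
After 2 (gg): row=0 col=0 char='d'
After 3 (G): row=2 col=0 char='s'
After 4 ($): row=2 col=18 char='k'
After 5 (l): row=2 col=18 char='k'
After 6 (w): row=2 col=18 char='k'
After 7 (k): row=1 col=9 char='o'
After 8 (k): row=0 col=6 char='t'
After 9 (w): row=1 col=0 char='f'
After 10 (k): row=0 col=0 char='d'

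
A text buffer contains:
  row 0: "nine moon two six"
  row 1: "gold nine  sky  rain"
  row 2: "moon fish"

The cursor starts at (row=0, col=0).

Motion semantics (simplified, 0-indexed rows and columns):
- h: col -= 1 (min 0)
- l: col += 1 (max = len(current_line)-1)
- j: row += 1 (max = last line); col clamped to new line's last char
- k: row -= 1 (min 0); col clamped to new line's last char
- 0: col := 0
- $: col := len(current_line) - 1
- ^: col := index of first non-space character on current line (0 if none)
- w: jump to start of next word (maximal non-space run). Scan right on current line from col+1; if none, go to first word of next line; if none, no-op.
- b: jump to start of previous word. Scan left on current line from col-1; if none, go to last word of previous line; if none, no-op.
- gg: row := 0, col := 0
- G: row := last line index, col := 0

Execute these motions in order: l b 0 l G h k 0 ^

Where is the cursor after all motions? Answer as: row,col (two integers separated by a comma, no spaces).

After 1 (l): row=0 col=1 char='i'
After 2 (b): row=0 col=0 char='n'
After 3 (0): row=0 col=0 char='n'
After 4 (l): row=0 col=1 char='i'
After 5 (G): row=2 col=0 char='m'
After 6 (h): row=2 col=0 char='m'
After 7 (k): row=1 col=0 char='g'
After 8 (0): row=1 col=0 char='g'
After 9 (^): row=1 col=0 char='g'

Answer: 1,0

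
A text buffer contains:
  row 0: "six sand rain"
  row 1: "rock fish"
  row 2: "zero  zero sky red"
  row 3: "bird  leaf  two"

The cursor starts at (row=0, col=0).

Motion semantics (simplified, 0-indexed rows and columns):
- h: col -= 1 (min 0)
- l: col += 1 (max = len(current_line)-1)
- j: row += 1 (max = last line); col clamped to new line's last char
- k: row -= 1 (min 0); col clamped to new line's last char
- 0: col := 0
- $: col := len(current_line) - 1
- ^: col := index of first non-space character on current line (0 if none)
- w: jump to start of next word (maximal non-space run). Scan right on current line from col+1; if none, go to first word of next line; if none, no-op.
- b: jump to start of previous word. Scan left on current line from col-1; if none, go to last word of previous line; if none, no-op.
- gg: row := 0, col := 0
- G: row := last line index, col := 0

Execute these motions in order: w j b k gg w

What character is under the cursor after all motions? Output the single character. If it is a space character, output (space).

After 1 (w): row=0 col=4 char='s'
After 2 (j): row=1 col=4 char='_'
After 3 (b): row=1 col=0 char='r'
After 4 (k): row=0 col=0 char='s'
After 5 (gg): row=0 col=0 char='s'
After 6 (w): row=0 col=4 char='s'

Answer: s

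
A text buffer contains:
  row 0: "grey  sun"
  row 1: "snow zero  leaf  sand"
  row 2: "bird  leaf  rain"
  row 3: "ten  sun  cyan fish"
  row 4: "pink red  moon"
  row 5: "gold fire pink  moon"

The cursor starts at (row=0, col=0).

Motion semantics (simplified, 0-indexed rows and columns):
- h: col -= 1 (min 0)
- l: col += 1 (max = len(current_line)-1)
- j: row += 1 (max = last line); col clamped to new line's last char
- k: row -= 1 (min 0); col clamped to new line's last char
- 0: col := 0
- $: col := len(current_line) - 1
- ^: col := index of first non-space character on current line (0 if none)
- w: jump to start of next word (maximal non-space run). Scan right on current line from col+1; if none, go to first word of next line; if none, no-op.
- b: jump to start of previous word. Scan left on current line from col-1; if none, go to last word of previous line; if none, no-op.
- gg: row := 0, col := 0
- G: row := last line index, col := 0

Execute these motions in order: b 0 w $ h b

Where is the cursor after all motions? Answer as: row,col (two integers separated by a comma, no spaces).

After 1 (b): row=0 col=0 char='g'
After 2 (0): row=0 col=0 char='g'
After 3 (w): row=0 col=6 char='s'
After 4 ($): row=0 col=8 char='n'
After 5 (h): row=0 col=7 char='u'
After 6 (b): row=0 col=6 char='s'

Answer: 0,6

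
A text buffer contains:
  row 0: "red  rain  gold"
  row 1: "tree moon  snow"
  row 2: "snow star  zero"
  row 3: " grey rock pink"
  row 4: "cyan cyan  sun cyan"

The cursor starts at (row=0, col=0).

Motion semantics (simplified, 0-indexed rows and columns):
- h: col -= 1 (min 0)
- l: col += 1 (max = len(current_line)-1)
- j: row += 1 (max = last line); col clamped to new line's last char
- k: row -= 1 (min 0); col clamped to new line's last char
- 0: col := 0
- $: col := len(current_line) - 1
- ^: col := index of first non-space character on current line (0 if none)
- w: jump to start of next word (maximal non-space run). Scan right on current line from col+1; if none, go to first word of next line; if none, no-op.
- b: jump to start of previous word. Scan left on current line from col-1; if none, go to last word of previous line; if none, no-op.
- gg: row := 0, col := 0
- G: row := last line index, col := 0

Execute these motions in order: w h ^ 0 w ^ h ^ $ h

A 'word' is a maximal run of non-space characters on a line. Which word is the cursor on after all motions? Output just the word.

After 1 (w): row=0 col=5 char='r'
After 2 (h): row=0 col=4 char='_'
After 3 (^): row=0 col=0 char='r'
After 4 (0): row=0 col=0 char='r'
After 5 (w): row=0 col=5 char='r'
After 6 (^): row=0 col=0 char='r'
After 7 (h): row=0 col=0 char='r'
After 8 (^): row=0 col=0 char='r'
After 9 ($): row=0 col=14 char='d'
After 10 (h): row=0 col=13 char='l'

Answer: gold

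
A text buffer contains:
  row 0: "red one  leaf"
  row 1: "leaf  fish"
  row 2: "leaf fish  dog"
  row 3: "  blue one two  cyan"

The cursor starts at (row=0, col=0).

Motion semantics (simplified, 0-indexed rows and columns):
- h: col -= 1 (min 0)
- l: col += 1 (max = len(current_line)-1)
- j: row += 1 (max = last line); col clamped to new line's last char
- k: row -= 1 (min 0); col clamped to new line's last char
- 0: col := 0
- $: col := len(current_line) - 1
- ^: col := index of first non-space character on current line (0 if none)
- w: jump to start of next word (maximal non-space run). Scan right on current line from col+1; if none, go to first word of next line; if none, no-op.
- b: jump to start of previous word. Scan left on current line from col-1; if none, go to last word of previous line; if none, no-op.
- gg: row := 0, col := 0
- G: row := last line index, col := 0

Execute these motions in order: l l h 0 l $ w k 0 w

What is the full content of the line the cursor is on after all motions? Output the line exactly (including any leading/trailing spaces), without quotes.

Answer: red one  leaf

Derivation:
After 1 (l): row=0 col=1 char='e'
After 2 (l): row=0 col=2 char='d'
After 3 (h): row=0 col=1 char='e'
After 4 (0): row=0 col=0 char='r'
After 5 (l): row=0 col=1 char='e'
After 6 ($): row=0 col=12 char='f'
After 7 (w): row=1 col=0 char='l'
After 8 (k): row=0 col=0 char='r'
After 9 (0): row=0 col=0 char='r'
After 10 (w): row=0 col=4 char='o'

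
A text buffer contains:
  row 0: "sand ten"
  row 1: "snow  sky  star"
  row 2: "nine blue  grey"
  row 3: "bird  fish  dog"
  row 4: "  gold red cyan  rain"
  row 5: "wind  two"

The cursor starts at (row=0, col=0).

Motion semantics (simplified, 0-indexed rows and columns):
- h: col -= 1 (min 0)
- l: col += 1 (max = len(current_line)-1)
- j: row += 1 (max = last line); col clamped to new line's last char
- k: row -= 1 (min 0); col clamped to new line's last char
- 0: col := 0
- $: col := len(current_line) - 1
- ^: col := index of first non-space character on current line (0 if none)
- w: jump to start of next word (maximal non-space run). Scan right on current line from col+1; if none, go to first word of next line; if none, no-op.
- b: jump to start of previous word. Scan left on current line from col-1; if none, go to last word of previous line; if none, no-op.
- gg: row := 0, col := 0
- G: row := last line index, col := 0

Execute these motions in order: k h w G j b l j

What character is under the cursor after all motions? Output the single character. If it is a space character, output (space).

After 1 (k): row=0 col=0 char='s'
After 2 (h): row=0 col=0 char='s'
After 3 (w): row=0 col=5 char='t'
After 4 (G): row=5 col=0 char='w'
After 5 (j): row=5 col=0 char='w'
After 6 (b): row=4 col=17 char='r'
After 7 (l): row=4 col=18 char='a'
After 8 (j): row=5 col=8 char='o'

Answer: o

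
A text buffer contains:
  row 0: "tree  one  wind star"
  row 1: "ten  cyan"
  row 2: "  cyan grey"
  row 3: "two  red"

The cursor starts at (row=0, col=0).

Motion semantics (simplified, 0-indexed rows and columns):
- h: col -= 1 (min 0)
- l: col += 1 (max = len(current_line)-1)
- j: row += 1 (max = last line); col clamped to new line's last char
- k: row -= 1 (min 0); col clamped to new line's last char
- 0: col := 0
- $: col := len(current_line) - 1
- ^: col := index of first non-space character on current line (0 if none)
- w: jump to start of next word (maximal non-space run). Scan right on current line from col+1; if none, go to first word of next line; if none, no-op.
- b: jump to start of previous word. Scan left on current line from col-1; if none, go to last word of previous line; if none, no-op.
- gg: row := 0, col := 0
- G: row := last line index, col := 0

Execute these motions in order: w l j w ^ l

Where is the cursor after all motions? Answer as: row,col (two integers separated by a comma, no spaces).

After 1 (w): row=0 col=6 char='o'
After 2 (l): row=0 col=7 char='n'
After 3 (j): row=1 col=7 char='a'
After 4 (w): row=2 col=2 char='c'
After 5 (^): row=2 col=2 char='c'
After 6 (l): row=2 col=3 char='y'

Answer: 2,3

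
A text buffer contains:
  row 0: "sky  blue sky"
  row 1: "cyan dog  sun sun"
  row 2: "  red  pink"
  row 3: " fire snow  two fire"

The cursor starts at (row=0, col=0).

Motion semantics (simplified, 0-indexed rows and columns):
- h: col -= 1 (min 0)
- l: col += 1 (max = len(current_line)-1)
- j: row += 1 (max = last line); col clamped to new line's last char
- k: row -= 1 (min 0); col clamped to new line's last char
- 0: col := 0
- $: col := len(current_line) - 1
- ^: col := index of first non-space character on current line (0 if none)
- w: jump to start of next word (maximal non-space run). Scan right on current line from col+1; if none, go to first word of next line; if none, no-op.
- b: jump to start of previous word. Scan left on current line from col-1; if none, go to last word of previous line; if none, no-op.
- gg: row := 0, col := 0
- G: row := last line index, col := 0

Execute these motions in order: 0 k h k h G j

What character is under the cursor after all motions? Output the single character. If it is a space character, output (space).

Answer: (space)

Derivation:
After 1 (0): row=0 col=0 char='s'
After 2 (k): row=0 col=0 char='s'
After 3 (h): row=0 col=0 char='s'
After 4 (k): row=0 col=0 char='s'
After 5 (h): row=0 col=0 char='s'
After 6 (G): row=3 col=0 char='_'
After 7 (j): row=3 col=0 char='_'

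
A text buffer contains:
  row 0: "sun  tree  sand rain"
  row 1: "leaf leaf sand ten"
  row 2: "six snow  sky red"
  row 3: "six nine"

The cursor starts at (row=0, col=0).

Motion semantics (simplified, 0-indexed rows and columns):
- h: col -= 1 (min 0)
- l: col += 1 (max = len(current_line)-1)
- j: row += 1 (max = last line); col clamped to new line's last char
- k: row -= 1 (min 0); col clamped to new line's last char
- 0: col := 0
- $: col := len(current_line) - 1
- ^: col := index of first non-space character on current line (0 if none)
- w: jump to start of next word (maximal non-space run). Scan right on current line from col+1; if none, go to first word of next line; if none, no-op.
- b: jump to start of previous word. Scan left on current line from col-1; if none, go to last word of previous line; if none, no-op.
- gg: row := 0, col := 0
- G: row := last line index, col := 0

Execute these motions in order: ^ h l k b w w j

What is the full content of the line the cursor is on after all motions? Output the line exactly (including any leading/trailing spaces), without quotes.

Answer: leaf leaf sand ten

Derivation:
After 1 (^): row=0 col=0 char='s'
After 2 (h): row=0 col=0 char='s'
After 3 (l): row=0 col=1 char='u'
After 4 (k): row=0 col=1 char='u'
After 5 (b): row=0 col=0 char='s'
After 6 (w): row=0 col=5 char='t'
After 7 (w): row=0 col=11 char='s'
After 8 (j): row=1 col=11 char='a'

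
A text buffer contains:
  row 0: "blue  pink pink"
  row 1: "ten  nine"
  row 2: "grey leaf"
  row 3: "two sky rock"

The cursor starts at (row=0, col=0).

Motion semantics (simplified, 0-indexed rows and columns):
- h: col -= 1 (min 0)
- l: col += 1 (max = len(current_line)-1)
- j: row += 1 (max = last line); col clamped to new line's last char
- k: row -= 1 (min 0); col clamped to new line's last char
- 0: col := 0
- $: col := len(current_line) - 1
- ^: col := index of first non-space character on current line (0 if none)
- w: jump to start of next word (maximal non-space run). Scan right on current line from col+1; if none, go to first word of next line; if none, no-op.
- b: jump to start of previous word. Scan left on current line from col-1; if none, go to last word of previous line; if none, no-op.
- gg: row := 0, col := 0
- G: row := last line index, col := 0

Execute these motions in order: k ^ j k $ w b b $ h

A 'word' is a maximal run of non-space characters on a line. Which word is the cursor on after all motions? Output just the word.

After 1 (k): row=0 col=0 char='b'
After 2 (^): row=0 col=0 char='b'
After 3 (j): row=1 col=0 char='t'
After 4 (k): row=0 col=0 char='b'
After 5 ($): row=0 col=14 char='k'
After 6 (w): row=1 col=0 char='t'
After 7 (b): row=0 col=11 char='p'
After 8 (b): row=0 col=6 char='p'
After 9 ($): row=0 col=14 char='k'
After 10 (h): row=0 col=13 char='n'

Answer: pink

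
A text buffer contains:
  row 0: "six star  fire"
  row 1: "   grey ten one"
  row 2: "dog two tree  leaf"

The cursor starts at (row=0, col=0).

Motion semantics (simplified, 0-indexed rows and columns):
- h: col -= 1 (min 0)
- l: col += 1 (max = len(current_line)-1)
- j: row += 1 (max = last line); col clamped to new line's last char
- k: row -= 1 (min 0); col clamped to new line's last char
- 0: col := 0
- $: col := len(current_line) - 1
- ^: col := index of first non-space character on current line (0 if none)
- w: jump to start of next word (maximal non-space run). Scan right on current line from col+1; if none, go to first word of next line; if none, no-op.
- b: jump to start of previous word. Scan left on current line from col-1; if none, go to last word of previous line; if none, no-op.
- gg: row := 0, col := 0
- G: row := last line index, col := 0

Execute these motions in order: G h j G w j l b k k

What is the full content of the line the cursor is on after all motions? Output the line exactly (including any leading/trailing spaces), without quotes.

Answer: six star  fire

Derivation:
After 1 (G): row=2 col=0 char='d'
After 2 (h): row=2 col=0 char='d'
After 3 (j): row=2 col=0 char='d'
After 4 (G): row=2 col=0 char='d'
After 5 (w): row=2 col=4 char='t'
After 6 (j): row=2 col=4 char='t'
After 7 (l): row=2 col=5 char='w'
After 8 (b): row=2 col=4 char='t'
After 9 (k): row=1 col=4 char='r'
After 10 (k): row=0 col=4 char='s'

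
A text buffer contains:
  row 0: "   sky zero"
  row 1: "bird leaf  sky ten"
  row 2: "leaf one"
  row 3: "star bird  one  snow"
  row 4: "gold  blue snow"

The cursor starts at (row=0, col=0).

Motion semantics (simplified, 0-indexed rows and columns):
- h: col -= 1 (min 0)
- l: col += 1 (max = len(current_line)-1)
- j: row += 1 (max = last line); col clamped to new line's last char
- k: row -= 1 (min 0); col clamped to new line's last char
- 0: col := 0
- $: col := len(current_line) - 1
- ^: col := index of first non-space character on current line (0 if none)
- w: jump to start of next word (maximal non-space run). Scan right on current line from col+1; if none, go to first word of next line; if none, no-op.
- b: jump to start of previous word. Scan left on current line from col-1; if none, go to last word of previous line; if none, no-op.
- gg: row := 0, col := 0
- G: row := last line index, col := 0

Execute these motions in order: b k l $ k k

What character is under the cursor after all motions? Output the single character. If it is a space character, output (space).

After 1 (b): row=0 col=0 char='_'
After 2 (k): row=0 col=0 char='_'
After 3 (l): row=0 col=1 char='_'
After 4 ($): row=0 col=10 char='o'
After 5 (k): row=0 col=10 char='o'
After 6 (k): row=0 col=10 char='o'

Answer: o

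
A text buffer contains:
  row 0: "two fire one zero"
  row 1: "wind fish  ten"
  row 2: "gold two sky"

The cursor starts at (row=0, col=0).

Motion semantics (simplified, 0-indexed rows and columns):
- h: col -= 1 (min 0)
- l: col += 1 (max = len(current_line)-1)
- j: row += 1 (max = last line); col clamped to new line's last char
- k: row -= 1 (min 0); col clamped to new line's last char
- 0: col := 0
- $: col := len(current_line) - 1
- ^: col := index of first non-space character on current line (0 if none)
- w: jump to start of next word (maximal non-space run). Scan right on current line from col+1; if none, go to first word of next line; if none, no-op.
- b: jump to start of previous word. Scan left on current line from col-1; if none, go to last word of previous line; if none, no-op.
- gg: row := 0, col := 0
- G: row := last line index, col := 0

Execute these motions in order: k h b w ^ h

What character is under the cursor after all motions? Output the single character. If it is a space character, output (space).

After 1 (k): row=0 col=0 char='t'
After 2 (h): row=0 col=0 char='t'
After 3 (b): row=0 col=0 char='t'
After 4 (w): row=0 col=4 char='f'
After 5 (^): row=0 col=0 char='t'
After 6 (h): row=0 col=0 char='t'

Answer: t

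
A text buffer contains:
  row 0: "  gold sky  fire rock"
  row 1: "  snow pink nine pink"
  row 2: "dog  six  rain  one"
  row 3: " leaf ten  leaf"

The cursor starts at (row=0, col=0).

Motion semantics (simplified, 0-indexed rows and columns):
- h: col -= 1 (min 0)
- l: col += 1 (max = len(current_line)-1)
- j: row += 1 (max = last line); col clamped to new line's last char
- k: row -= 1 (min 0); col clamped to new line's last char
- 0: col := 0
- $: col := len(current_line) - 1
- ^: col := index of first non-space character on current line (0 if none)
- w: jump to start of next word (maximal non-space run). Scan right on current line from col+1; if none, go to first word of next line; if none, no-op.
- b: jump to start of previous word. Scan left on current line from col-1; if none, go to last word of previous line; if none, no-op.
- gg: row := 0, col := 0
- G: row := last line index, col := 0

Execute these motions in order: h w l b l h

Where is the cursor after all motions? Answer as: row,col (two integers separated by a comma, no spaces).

Answer: 0,2

Derivation:
After 1 (h): row=0 col=0 char='_'
After 2 (w): row=0 col=2 char='g'
After 3 (l): row=0 col=3 char='o'
After 4 (b): row=0 col=2 char='g'
After 5 (l): row=0 col=3 char='o'
After 6 (h): row=0 col=2 char='g'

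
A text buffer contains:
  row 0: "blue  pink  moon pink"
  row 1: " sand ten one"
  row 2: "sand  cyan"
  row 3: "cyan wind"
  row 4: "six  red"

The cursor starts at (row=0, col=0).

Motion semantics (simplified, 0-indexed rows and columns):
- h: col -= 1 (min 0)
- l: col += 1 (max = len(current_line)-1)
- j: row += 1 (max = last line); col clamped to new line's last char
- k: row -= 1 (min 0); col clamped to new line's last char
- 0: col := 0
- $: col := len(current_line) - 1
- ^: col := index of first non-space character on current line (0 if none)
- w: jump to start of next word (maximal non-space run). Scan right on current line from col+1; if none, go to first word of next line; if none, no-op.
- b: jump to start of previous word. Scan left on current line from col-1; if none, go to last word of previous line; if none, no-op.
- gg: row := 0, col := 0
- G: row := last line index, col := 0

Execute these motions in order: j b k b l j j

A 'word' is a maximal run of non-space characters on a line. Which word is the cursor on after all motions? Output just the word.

Answer: cyan

Derivation:
After 1 (j): row=1 col=0 char='_'
After 2 (b): row=0 col=17 char='p'
After 3 (k): row=0 col=17 char='p'
After 4 (b): row=0 col=12 char='m'
After 5 (l): row=0 col=13 char='o'
After 6 (j): row=1 col=12 char='e'
After 7 (j): row=2 col=9 char='n'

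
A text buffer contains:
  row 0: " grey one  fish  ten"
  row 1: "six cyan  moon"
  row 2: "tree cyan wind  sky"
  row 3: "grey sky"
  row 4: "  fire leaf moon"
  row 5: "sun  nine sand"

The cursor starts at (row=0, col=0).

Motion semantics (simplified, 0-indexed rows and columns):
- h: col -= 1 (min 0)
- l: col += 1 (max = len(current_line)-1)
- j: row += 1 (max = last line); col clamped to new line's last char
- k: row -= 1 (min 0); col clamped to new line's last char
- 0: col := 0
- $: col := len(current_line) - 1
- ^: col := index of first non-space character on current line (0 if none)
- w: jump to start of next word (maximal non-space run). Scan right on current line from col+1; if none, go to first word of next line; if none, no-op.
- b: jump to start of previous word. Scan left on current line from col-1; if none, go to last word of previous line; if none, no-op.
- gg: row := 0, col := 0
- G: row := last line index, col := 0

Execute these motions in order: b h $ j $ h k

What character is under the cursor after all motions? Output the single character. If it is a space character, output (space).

After 1 (b): row=0 col=0 char='_'
After 2 (h): row=0 col=0 char='_'
After 3 ($): row=0 col=19 char='n'
After 4 (j): row=1 col=13 char='n'
After 5 ($): row=1 col=13 char='n'
After 6 (h): row=1 col=12 char='o'
After 7 (k): row=0 col=12 char='i'

Answer: i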